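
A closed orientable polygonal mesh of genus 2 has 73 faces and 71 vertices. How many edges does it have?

For a closed orientable surface of genus 2, χ = 2 − 2·2 = -2.
E = V + F − (-2) = 71 + 73 − (-2) = 146.

146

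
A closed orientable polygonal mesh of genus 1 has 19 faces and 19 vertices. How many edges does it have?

38

For a closed orientable surface of genus 1, χ = 2 − 2·1 = 0.
E = V + F − (0) = 19 + 19 − (0) = 38.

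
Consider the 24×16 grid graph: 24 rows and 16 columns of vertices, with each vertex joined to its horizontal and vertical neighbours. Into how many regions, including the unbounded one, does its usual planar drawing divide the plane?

The grid has V = 24·16 = 384 vertices and E = 24·15 + 16·23 = 728 edges.
F = 2 − V + E = 2 − 384 + 728 = 346.

346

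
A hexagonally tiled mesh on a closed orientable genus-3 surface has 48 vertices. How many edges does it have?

χ = 2 − 2·3 = -4, and every face is a hexagon so 6F = 2E.
V − E + F = -4 with E = 6F/2 gives 48 − (6/2 − 1)·F = -4, so F = 26 and E = 78.

78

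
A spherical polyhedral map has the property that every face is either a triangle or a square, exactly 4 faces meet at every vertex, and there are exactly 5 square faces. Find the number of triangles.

8

Let x be the number of triangles; then F = 5 + x.
Edge–face incidences: 2E = 4·5 + 3·x = 20 + 3x.
Every vertex has degree 4, so 4V = 2E.
Euler: V − E + F = 2 ⇒ (2E)/4 − E + (5 + x) = 2.
Multiply by 8: 2·(2E) − 4·(2E) + 8·(5 + x) = 16, i.e. 40 + 8x − 2·(20 + 3x) = 16.
Collecting terms: 2x = 16, so x = 8.
Then 2E = 20 + 3·8 = 44, so E = 22, V = 2E/4 = 11, F = 5 + 8 = 13.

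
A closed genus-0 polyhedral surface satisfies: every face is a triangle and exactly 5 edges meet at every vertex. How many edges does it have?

30

Each face has 3 edges and each edge borders two faces, so 2E = 3F.
Each vertex has degree 5, so 5V = 2E and hence V = 3F/5.
Euler: V − E + F = 2 ⇒ (3F/5) − (3F/2) + F = 2.
Multiply by 10: (6 − 15 + 10)F = 20, i.e. 1F = 20.
So F = 20, E = 3·20/2 = 30, V = 3·20/5 = 12.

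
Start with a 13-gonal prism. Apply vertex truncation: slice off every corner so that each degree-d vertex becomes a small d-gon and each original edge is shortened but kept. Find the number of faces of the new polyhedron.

41

The base solid has V = 26, E = 39, F = 15.
Truncation replaces each original edge-end by a new vertex, so V′ = 2E = 78.
Each original edge survives, and each old vertex of degree d contributes d new edges; summing degrees gives Σd = 2E, so E′ = E + 2E = 3E = 117.
Each original face survives and each original vertex becomes one new face: F′ = F + V = 41.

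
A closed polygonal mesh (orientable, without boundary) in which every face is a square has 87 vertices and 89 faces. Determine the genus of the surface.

2

Every face is a square, so 2E = 4·89 = 356, giving E = 178.
χ = V − E + F = 87 − 178 + 89 = -2.
For a closed orientable surface χ = 2 − 2g, so g = (2 − (-2))/2 = 2.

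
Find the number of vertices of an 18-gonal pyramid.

19

A pyramid on an n-gon base has one n-gon and n triangles: V = 18 + 1 = 19, E = 2·18 = 36, F = 18 + 1 = 19.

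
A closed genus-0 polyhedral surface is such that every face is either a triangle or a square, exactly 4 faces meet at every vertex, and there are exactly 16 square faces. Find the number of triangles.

Let x be the number of triangles; then F = 16 + x.
Edge–face incidences: 2E = 4·16 + 3·x = 64 + 3x.
Every vertex has degree 4, so 4V = 2E.
Euler: V − E + F = 2 ⇒ (2E)/4 − E + (16 + x) = 2.
Multiply by 8: 2·(2E) − 4·(2E) + 8·(16 + x) = 16, i.e. 128 + 8x − 2·(64 + 3x) = 16.
Collecting terms: 2x = 16, so x = 8.
Then 2E = 64 + 3·8 = 88, so E = 44, V = 2E/4 = 22, F = 16 + 8 = 24.

8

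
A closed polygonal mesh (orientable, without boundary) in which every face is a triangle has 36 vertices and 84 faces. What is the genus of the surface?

4

Every face is a triangle, so 2E = 3·84 = 252, giving E = 126.
χ = V − E + F = 36 − 126 + 84 = -6.
For a closed orientable surface χ = 2 − 2g, so g = (2 − (-6))/2 = 4.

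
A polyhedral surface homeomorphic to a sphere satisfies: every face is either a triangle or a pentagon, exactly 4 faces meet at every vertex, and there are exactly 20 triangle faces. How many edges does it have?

Let x be the number of pentagons; then F = 20 + x.
Edge–face incidences: 2E = 3·20 + 5·x = 60 + 5x.
Every vertex has degree 4, so 4V = 2E.
Euler: V − E + F = 2 ⇒ (2E)/4 − E + (20 + x) = 2.
Multiply by 8: 2·(2E) − 4·(2E) + 8·(20 + x) = 16, i.e. 160 + 8x − 2·(60 + 5x) = 16.
Collecting terms: −2x + 40 = 16, so −2x = −24, so x = 12.
Then 2E = 60 + 5·12 = 120, so E = 60, V = 2E/4 = 30, F = 20 + 12 = 32.

60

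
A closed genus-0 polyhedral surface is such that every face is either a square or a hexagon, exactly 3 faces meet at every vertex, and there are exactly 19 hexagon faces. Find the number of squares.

6

Let x be the number of squares; then F = 19 + x.
Edge–face incidences: 2E = 6·19 + 4·x = 114 + 4x.
Every vertex has degree 3, so 3V = 2E.
Euler: V − E + F = 2 ⇒ (2E)/3 − E + (19 + x) = 2.
Multiply by 6: 2·(2E) − 3·(2E) + 6·(19 + x) = 12, i.e. 114 + 6x − (114 + 4x) = 12.
Collecting terms: 2x = 12, so x = 6.
Then 2E = 114 + 4·6 = 138, so E = 69, V = 2E/3 = 46, F = 19 + 6 = 25.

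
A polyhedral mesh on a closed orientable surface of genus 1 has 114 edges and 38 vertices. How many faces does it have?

76

For a closed orientable surface of genus 1, χ = 2 − 2·1 = 0.
F = 0 − V + E = 0 − 38 + 114 = 76.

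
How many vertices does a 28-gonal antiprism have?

An antiprism on an n-gon has two n-gon caps and 2n triangles: V = 2·28 = 56, E = 4·28 = 112, F = 2·28 + 2 = 58.
Check: V − E + F = 56 − 112 + 58 = 2.

56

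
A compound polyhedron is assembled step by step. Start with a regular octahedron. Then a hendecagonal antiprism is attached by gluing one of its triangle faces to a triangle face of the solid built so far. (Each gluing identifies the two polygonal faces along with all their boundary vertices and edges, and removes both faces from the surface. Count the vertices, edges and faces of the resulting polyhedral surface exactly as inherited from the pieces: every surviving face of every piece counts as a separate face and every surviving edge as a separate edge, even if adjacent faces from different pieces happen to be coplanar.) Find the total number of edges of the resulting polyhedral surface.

A regular octahedron: V=6, E=12, F=8.
Attach a hendecagonal antiprism (V=22, E=44, F=24) along a 3-gon: merge 3 vertices and 3 edges, delete both glued faces → V=25, E=53, F=30.
Check: V − E + F = 25 − 53 + 30 = 2.

53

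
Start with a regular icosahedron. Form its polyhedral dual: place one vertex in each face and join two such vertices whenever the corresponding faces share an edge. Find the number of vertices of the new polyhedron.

The base solid has V = 12, E = 30, F = 20.
The dual swaps V and F and preserves E: V′ = F = 20, E′ = E = 30, F′ = V = 12.

20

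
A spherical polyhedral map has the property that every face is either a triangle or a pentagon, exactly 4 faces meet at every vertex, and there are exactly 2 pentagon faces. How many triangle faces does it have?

10

Let x be the number of triangles; then F = 2 + x.
Edge–face incidences: 2E = 5·2 + 3·x = 10 + 3x.
Every vertex has degree 4, so 4V = 2E.
Euler: V − E + F = 2 ⇒ (2E)/4 − E + (2 + x) = 2.
Multiply by 8: 2·(2E) − 4·(2E) + 8·(2 + x) = 16, i.e. 16 + 8x − 2·(10 + 3x) = 16.
Collecting terms: 2x − 4 = 16, so 2x = 20, so x = 10.
Then 2E = 10 + 3·10 = 40, so E = 20, V = 2E/4 = 10, F = 2 + 10 = 12.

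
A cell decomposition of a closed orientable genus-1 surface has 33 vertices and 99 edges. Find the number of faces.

For a closed orientable surface of genus 1, χ = 2 − 2·1 = 0.
F = 0 − V + E = 0 − 33 + 99 = 66.

66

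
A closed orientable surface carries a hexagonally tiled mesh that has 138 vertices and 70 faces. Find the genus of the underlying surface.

Every face is a hexagon, so 2E = 6·70 = 420, giving E = 210.
χ = V − E + F = 138 − 210 + 70 = -2.
For a closed orientable surface χ = 2 − 2g, so g = (2 − (-2))/2 = 2.

2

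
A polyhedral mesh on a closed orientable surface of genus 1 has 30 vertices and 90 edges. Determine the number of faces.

60

For a closed orientable surface of genus 1, χ = 2 − 2·1 = 0.
F = 0 − V + E = 0 − 30 + 90 = 60.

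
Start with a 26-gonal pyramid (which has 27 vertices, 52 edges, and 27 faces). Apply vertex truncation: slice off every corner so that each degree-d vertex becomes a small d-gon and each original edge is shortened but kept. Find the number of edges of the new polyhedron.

Truncation replaces each original edge-end by a new vertex, so V′ = 2E = 104.
Each original edge survives, and each old vertex of degree d contributes d new edges; summing degrees gives Σd = 2E, so E′ = E + 2E = 3E = 156.
Each original face survives and each original vertex becomes one new face: F′ = F + V = 54.

156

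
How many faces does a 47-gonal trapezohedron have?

The n-trapezohedron (dual of the n-antiprism) has V = 2·47 + 2 = 96, E = 4·47 = 188, F = 2·47 = 94.

94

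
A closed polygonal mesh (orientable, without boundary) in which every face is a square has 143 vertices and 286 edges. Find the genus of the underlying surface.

1

Every face is a square and each edge borders two faces, so 4F = 2·286, giving F = 143.
χ = V − E + F = 143 − 286 + 143 = 0.
For a closed orientable surface χ = 2 − 2g, so g = (2 − (0))/2 = 1.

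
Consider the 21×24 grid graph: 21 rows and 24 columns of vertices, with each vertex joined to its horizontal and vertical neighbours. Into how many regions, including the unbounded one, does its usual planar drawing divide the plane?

461

The grid has V = 21·24 = 504 vertices and E = 21·23 + 24·20 = 963 edges.
F = 2 − V + E = 2 − 504 + 963 = 461.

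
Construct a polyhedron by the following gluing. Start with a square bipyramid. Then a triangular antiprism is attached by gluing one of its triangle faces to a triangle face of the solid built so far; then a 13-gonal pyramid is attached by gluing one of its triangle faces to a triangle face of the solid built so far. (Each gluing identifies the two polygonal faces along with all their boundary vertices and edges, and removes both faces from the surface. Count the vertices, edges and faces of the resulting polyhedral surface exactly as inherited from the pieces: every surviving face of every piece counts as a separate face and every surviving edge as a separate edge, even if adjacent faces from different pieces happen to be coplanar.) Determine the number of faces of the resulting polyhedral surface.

26

A square bipyramid: V=6, E=12, F=8.
Attach a triangular antiprism (V=6, E=12, F=8) along a 3-gon: merge 3 vertices and 3 edges, delete both glued faces → V=9, E=21, F=14.
Attach a 13-gonal pyramid (V=14, E=26, F=14) along a 3-gon: merge 3 vertices and 3 edges, delete both glued faces → V=20, E=44, F=26.
Check: V − E + F = 20 − 44 + 26 = 2.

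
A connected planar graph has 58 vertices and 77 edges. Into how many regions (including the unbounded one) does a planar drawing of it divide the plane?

Euler's formula for a connected plane graph: V − E + F = 2, so F = 2 − 58 + 77 = 21.

21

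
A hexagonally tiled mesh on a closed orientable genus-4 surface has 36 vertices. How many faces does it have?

21

χ = 2 − 2·4 = -6, and every face is a hexagon so 6F = 2E.
V − E + F = -6 with E = 6F/2 gives 36 − (6/2 − 1)·F = -6, so F = 21 and E = 63.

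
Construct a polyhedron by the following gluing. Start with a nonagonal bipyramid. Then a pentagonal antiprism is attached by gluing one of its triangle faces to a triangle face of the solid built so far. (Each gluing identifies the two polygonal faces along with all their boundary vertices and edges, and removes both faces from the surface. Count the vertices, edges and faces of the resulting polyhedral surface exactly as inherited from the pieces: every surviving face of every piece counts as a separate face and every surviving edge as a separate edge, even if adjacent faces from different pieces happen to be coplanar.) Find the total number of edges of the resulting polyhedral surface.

A nonagonal bipyramid: V=11, E=27, F=18.
Attach a pentagonal antiprism (V=10, E=20, F=12) along a 3-gon: merge 3 vertices and 3 edges, delete both glued faces → V=18, E=44, F=28.
Check: V − E + F = 18 − 44 + 28 = 2.

44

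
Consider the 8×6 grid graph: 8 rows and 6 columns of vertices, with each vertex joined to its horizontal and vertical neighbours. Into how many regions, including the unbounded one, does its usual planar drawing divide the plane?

The grid has V = 8·6 = 48 vertices and E = 8·5 + 6·7 = 82 edges.
F = 2 − V + E = 2 − 48 + 82 = 36.

36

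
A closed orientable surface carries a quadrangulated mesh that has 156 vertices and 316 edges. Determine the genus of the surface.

2

Every face is a square and each edge borders two faces, so 4F = 2·316, giving F = 158.
χ = V − E + F = 156 − 316 + 158 = -2.
For a closed orientable surface χ = 2 − 2g, so g = (2 − (-2))/2 = 2.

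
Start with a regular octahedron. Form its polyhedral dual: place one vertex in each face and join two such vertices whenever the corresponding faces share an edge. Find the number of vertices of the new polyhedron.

The base solid has V = 6, E = 12, F = 8.
The dual swaps V and F and preserves E: V′ = F = 8, E′ = E = 12, F′ = V = 6.

8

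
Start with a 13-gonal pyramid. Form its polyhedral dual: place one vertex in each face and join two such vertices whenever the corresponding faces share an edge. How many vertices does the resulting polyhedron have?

The base solid has V = 14, E = 26, F = 14.
The dual swaps V and F and preserves E: V′ = F = 14, E′ = E = 26, F′ = V = 14.

14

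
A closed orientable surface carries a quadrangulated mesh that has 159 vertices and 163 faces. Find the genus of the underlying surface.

3

Every face is a square, so 2E = 4·163 = 652, giving E = 326.
χ = V − E + F = 159 − 326 + 163 = -4.
For a closed orientable surface χ = 2 − 2g, so g = (2 − (-4))/2 = 3.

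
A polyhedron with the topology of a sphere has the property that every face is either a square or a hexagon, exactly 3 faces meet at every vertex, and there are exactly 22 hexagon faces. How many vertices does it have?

52

Let x be the number of squares; then F = 22 + x.
Edge–face incidences: 2E = 6·22 + 4·x = 132 + 4x.
Every vertex has degree 3, so 3V = 2E.
Euler: V − E + F = 2 ⇒ (2E)/3 − E + (22 + x) = 2.
Multiply by 6: 2·(2E) − 3·(2E) + 6·(22 + x) = 12, i.e. 132 + 6x − (132 + 4x) = 12.
Collecting terms: 2x = 12, so x = 6.
Then 2E = 132 + 4·6 = 156, so E = 78, V = 2E/3 = 52, F = 22 + 6 = 28.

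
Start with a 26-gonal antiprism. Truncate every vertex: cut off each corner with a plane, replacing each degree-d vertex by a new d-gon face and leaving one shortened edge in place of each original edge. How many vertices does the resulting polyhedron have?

The base solid has V = 52, E = 104, F = 54.
Truncation replaces each original edge-end by a new vertex, so V′ = 2E = 208.
Each original edge survives, and each old vertex of degree d contributes d new edges; summing degrees gives Σd = 2E, so E′ = E + 2E = 3E = 312.
Each original face survives and each original vertex becomes one new face: F′ = F + V = 106.

208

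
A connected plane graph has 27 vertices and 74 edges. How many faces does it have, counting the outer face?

49

Euler's formula for a connected plane graph: V − E + F = 2, so F = 2 − 27 + 74 = 49.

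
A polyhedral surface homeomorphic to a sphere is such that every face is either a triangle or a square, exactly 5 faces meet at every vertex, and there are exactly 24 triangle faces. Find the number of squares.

Let x be the number of squares; then F = 24 + x.
Edge–face incidences: 2E = 3·24 + 4·x = 72 + 4x.
Every vertex has degree 5, so 5V = 2E.
Euler: V − E + F = 2 ⇒ (2E)/5 − E + (24 + x) = 2.
Multiply by 10: 2·(2E) − 5·(2E) + 10·(24 + x) = 20, i.e. 240 + 10x − 3·(72 + 4x) = 20.
Collecting terms: −2x + 24 = 20, so −2x = −4, so x = 2.
Then 2E = 72 + 4·2 = 80, so E = 40, V = 2E/5 = 16, F = 24 + 2 = 26.

2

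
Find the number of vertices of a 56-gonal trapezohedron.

114

The n-trapezohedron (dual of the n-antiprism) has V = 2·56 + 2 = 114, E = 4·56 = 224, F = 2·56 = 112.
Check: V − E + F = 114 − 224 + 112 = 2.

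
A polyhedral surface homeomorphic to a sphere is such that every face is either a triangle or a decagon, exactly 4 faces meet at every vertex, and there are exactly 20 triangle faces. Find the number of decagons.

2

Let x be the number of decagons; then F = 20 + x.
Edge–face incidences: 2E = 3·20 + 10·x = 60 + 10x.
Every vertex has degree 4, so 4V = 2E.
Euler: V − E + F = 2 ⇒ (2E)/4 − E + (20 + x) = 2.
Multiply by 8: 2·(2E) − 4·(2E) + 8·(20 + x) = 16, i.e. 160 + 8x − 2·(60 + 10x) = 16.
Collecting terms: −12x + 40 = 16, so −12x = −24, so x = 2.
Then 2E = 60 + 10·2 = 80, so E = 40, V = 2E/4 = 20, F = 20 + 2 = 22.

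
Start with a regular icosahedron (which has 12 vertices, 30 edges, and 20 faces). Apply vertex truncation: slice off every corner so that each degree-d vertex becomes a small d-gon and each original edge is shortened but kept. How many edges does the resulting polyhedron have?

Truncation replaces each original edge-end by a new vertex, so V′ = 2E = 60.
Each original edge survives, and each old vertex of degree d contributes d new edges; summing degrees gives Σd = 2E, so E′ = E + 2E = 3E = 90.
Each original face survives and each original vertex becomes one new face: F′ = F + V = 32.

90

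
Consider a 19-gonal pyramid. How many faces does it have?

A pyramid on an n-gon base has one n-gon and n triangles: V = 19 + 1 = 20, E = 2·19 = 38, F = 19 + 1 = 20.

20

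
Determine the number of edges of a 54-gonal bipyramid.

A bipyramid over an n-gon has 2n triangular faces and n + 2 vertices: V = 54 + 2 = 56, E = 3·54 = 162, F = 2·54 = 108.
Check: V − E + F = 56 − 162 + 108 = 2.

162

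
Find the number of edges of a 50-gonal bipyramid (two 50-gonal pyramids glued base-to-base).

150

A bipyramid over an n-gon has 2n triangular faces and n + 2 vertices: V = 50 + 2 = 52, E = 3·50 = 150, F = 2·50 = 100.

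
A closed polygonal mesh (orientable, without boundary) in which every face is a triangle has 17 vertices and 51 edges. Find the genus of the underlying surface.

Every face is a triangle and each edge borders two faces, so 3F = 2·51, giving F = 34.
χ = V − E + F = 17 − 51 + 34 = 0.
For a closed orientable surface χ = 2 − 2g, so g = (2 − (0))/2 = 1.

1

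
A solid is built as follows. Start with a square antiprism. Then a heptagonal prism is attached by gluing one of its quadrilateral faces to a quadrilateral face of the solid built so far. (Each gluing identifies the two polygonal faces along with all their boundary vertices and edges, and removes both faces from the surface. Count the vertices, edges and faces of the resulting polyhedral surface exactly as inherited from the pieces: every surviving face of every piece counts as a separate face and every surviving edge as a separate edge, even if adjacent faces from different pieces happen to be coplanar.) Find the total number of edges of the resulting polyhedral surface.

33

A square antiprism: V=8, E=16, F=10.
Attach a heptagonal prism (V=14, E=21, F=9) along a 4-gon: merge 4 vertices and 4 edges, delete both glued faces → V=18, E=33, F=17.
Check: V − E + F = 18 − 33 + 17 = 2.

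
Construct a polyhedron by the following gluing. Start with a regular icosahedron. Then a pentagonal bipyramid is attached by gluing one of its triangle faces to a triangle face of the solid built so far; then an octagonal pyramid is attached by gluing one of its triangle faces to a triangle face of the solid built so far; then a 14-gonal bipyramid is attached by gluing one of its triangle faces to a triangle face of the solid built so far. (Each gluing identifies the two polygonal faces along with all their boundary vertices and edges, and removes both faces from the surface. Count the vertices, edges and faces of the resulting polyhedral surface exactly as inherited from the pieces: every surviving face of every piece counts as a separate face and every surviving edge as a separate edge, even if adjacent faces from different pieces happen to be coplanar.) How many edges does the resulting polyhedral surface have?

A regular icosahedron: V=12, E=30, F=20.
Attach a pentagonal bipyramid (V=7, E=15, F=10) along a 3-gon: merge 3 vertices and 3 edges, delete both glued faces → V=16, E=42, F=28.
Attach an octagonal pyramid (V=9, E=16, F=9) along a 3-gon: merge 3 vertices and 3 edges, delete both glued faces → V=22, E=55, F=35.
Attach a 14-gonal bipyramid (V=16, E=42, F=28) along a 3-gon: merge 3 vertices and 3 edges, delete both glued faces → V=35, E=94, F=61.
Check: V − E + F = 35 − 94 + 61 = 2.

94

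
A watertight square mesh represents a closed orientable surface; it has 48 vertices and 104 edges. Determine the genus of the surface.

3

Every face is a square and each edge borders two faces, so 4F = 2·104, giving F = 52.
χ = V − E + F = 48 − 104 + 52 = -4.
For a closed orientable surface χ = 2 − 2g, so g = (2 − (-4))/2 = 3.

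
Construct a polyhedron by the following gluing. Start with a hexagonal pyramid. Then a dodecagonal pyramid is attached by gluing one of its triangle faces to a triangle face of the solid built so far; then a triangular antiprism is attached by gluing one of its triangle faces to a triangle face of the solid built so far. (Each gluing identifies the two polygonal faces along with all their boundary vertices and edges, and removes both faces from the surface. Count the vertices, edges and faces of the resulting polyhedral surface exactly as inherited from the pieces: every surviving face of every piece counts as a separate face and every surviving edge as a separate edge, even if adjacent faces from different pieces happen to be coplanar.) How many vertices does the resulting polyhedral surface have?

A hexagonal pyramid: V=7, E=12, F=7.
Attach a dodecagonal pyramid (V=13, E=24, F=13) along a 3-gon: merge 3 vertices and 3 edges, delete both glued faces → V=17, E=33, F=18.
Attach a triangular antiprism (V=6, E=12, F=8) along a 3-gon: merge 3 vertices and 3 edges, delete both glued faces → V=20, E=42, F=24.
Check: V − E + F = 20 − 42 + 24 = 2.

20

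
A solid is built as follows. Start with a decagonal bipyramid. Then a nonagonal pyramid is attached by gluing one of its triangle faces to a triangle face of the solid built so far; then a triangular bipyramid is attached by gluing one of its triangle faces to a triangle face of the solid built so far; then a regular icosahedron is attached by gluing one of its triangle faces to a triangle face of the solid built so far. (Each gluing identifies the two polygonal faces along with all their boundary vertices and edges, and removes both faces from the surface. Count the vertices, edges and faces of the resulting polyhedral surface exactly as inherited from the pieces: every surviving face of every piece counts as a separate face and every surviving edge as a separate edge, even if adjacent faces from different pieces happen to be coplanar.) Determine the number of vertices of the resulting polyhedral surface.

30

A decagonal bipyramid: V=12, E=30, F=20.
Attach a nonagonal pyramid (V=10, E=18, F=10) along a 3-gon: merge 3 vertices and 3 edges, delete both glued faces → V=19, E=45, F=28.
Attach a triangular bipyramid (V=5, E=9, F=6) along a 3-gon: merge 3 vertices and 3 edges, delete both glued faces → V=21, E=51, F=32.
Attach a regular icosahedron (V=12, E=30, F=20) along a 3-gon: merge 3 vertices and 3 edges, delete both glued faces → V=30, E=78, F=50.
Check: V − E + F = 30 − 78 + 50 = 2.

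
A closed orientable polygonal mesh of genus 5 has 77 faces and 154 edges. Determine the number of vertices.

For a closed orientable surface of genus 5, χ = 2 − 2·5 = -8.
V = -8 + E − F = -8 + 154 − 77 = 69.

69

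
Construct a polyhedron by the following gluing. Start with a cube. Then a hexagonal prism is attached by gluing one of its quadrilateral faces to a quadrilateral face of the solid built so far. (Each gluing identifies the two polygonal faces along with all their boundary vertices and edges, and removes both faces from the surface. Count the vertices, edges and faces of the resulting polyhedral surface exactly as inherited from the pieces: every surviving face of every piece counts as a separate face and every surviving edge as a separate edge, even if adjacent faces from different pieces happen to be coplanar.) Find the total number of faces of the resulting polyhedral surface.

12

A cube: V=8, E=12, F=6.
Attach a hexagonal prism (V=12, E=18, F=8) along a 4-gon: merge 4 vertices and 4 edges, delete both glued faces → V=16, E=26, F=12.
Check: V − E + F = 16 − 26 + 12 = 2.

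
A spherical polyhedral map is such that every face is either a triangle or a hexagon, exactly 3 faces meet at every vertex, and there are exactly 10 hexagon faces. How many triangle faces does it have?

Let x be the number of triangles; then F = 10 + x.
Edge–face incidences: 2E = 6·10 + 3·x = 60 + 3x.
Every vertex has degree 3, so 3V = 2E.
Euler: V − E + F = 2 ⇒ (2E)/3 − E + (10 + x) = 2.
Multiply by 6: 2·(2E) − 3·(2E) + 6·(10 + x) = 12, i.e. 60 + 6x − (60 + 3x) = 12.
Collecting terms: 3x = 12, so x = 4.
Then 2E = 60 + 3·4 = 72, so E = 36, V = 2E/3 = 24, F = 10 + 4 = 14.

4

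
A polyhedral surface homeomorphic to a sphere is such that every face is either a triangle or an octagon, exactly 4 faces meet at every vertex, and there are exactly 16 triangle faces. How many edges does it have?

Let x be the number of octagons; then F = 16 + x.
Edge–face incidences: 2E = 3·16 + 8·x = 48 + 8x.
Every vertex has degree 4, so 4V = 2E.
Euler: V − E + F = 2 ⇒ (2E)/4 − E + (16 + x) = 2.
Multiply by 8: 2·(2E) − 4·(2E) + 8·(16 + x) = 16, i.e. 128 + 8x − 2·(48 + 8x) = 16.
Collecting terms: −8x + 32 = 16, so −8x = −16, so x = 2.
Then 2E = 48 + 8·2 = 64, so E = 32, V = 2E/4 = 16, F = 16 + 2 = 18.

32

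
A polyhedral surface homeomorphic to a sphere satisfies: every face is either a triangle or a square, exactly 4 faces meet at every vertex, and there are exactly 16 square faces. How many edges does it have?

Let x be the number of triangles; then F = 16 + x.
Edge–face incidences: 2E = 4·16 + 3·x = 64 + 3x.
Every vertex has degree 4, so 4V = 2E.
Euler: V − E + F = 2 ⇒ (2E)/4 − E + (16 + x) = 2.
Multiply by 8: 2·(2E) − 4·(2E) + 8·(16 + x) = 16, i.e. 128 + 8x − 2·(64 + 3x) = 16.
Collecting terms: 2x = 16, so x = 8.
Then 2E = 64 + 3·8 = 88, so E = 44, V = 2E/4 = 22, F = 16 + 8 = 24.

44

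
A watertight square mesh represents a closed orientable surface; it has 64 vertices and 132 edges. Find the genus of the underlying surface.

2

Every face is a square and each edge borders two faces, so 4F = 2·132, giving F = 66.
χ = V − E + F = 64 − 132 + 66 = -2.
For a closed orientable surface χ = 2 − 2g, so g = (2 − (-2))/2 = 2.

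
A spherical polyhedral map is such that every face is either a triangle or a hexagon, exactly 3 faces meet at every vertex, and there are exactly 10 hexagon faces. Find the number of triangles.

Let x be the number of triangles; then F = 10 + x.
Edge–face incidences: 2E = 6·10 + 3·x = 60 + 3x.
Every vertex has degree 3, so 3V = 2E.
Euler: V − E + F = 2 ⇒ (2E)/3 − E + (10 + x) = 2.
Multiply by 6: 2·(2E) − 3·(2E) + 6·(10 + x) = 12, i.e. 60 + 6x − (60 + 3x) = 12.
Collecting terms: 3x = 12, so x = 4.
Then 2E = 60 + 3·4 = 72, so E = 36, V = 2E/3 = 24, F = 10 + 4 = 14.

4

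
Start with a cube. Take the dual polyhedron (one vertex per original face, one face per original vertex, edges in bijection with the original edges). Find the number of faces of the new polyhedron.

8

The base solid has V = 8, E = 12, F = 6.
The dual swaps V and F and preserves E: V′ = F = 6, E′ = E = 12, F′ = V = 8.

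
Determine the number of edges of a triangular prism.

A prism on an n-gon has two n-gon bases and n rectangular sides: V = 2·3 = 6, E = 3·3 = 9, F = 3 + 2 = 5.

9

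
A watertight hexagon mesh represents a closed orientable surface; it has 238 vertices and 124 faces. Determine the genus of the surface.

Every face is a hexagon, so 2E = 6·124 = 744, giving E = 372.
χ = V − E + F = 238 − 372 + 124 = -10.
For a closed orientable surface χ = 2 − 2g, so g = (2 − (-10))/2 = 6.

6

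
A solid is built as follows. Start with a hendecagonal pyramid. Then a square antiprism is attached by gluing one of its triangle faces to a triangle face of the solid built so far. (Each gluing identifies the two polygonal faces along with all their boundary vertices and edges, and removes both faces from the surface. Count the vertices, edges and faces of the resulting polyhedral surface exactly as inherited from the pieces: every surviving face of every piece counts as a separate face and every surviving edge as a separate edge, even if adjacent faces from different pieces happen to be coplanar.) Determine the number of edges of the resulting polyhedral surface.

35

A hendecagonal pyramid: V=12, E=22, F=12.
Attach a square antiprism (V=8, E=16, F=10) along a 3-gon: merge 3 vertices and 3 edges, delete both glued faces → V=17, E=35, F=20.
Check: V − E + F = 17 − 35 + 20 = 2.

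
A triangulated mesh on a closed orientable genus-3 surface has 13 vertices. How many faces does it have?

34

χ = 2 − 2·3 = -4, and every face is a triangle so 3F = 2E.
V − E + F = -4 with E = 3F/2 gives 13 − (3/2 − 1)·F = -4, so F = 34 and E = 51.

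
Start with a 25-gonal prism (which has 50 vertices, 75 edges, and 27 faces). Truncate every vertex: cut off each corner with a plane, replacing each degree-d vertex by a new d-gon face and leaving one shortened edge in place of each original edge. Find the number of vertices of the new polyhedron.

150

Truncation replaces each original edge-end by a new vertex, so V′ = 2E = 150.
Each original edge survives, and each old vertex of degree d contributes d new edges; summing degrees gives Σd = 2E, so E′ = E + 2E = 3E = 225.
Each original face survives and each original vertex becomes one new face: F′ = F + V = 77.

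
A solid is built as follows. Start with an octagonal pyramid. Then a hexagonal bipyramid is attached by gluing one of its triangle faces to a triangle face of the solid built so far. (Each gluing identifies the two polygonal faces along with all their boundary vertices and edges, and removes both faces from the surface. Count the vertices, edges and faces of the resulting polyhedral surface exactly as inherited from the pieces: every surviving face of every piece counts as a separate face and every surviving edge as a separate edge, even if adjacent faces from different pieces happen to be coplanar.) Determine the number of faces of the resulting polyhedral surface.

An octagonal pyramid: V=9, E=16, F=9.
Attach a hexagonal bipyramid (V=8, E=18, F=12) along a 3-gon: merge 3 vertices and 3 edges, delete both glued faces → V=14, E=31, F=19.
Check: V − E + F = 14 − 31 + 19 = 2.

19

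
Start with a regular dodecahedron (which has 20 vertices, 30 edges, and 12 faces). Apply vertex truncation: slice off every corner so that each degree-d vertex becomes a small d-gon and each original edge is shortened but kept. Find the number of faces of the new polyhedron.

Truncation replaces each original edge-end by a new vertex, so V′ = 2E = 60.
Each original edge survives, and each old vertex of degree d contributes d new edges; summing degrees gives Σd = 2E, so E′ = E + 2E = 3E = 90.
Each original face survives and each original vertex becomes one new face: F′ = F + V = 32.

32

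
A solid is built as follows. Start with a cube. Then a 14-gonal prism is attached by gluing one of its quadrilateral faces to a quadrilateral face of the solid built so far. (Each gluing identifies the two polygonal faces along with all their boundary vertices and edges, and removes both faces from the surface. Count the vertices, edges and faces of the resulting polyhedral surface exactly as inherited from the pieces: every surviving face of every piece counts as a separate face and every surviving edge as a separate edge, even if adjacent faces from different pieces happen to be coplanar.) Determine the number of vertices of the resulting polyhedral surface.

A cube: V=8, E=12, F=6.
Attach a 14-gonal prism (V=28, E=42, F=16) along a 4-gon: merge 4 vertices and 4 edges, delete both glued faces → V=32, E=50, F=20.
Check: V − E + F = 32 − 50 + 20 = 2.

32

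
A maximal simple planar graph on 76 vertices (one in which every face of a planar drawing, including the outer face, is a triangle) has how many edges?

222

In a plane triangulation 3F = 2E and V − E + F = 2, so E = 3V − 6 = 3·76 − 6 = 222.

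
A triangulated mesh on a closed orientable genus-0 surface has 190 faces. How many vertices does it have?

97

χ = 2 − 2·0 = 2, and every face is a triangle so 3F = 2E.
E = 3·190/2 = 285. Then V = 2 + E − F = 2 + 285 − 190 = 97.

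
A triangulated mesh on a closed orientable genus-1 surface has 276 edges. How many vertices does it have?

92

χ = 2 − 2·1 = 0, and every face is a triangle so 3F = 2E.
F = 2E/3 = 184. Then V = 0 + E − F = 0 + 276 − 184 = 92.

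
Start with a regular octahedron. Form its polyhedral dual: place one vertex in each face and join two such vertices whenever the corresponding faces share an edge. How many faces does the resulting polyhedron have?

The base solid has V = 6, E = 12, F = 8.
The dual swaps V and F and preserves E: V′ = F = 8, E′ = E = 12, F′ = V = 6.

6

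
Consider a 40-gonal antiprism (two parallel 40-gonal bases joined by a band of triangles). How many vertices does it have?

80

An antiprism on an n-gon has two n-gon caps and 2n triangles: V = 2·40 = 80, E = 4·40 = 160, F = 2·40 + 2 = 82.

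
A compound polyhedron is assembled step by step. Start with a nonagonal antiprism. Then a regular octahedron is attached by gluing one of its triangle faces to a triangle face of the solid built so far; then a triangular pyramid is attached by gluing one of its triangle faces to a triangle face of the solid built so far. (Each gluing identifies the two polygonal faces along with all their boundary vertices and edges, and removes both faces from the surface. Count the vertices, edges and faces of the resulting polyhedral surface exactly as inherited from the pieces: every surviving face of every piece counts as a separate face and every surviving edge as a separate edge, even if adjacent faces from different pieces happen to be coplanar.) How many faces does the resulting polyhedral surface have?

28

A nonagonal antiprism: V=18, E=36, F=20.
Attach a regular octahedron (V=6, E=12, F=8) along a 3-gon: merge 3 vertices and 3 edges, delete both glued faces → V=21, E=45, F=26.
Attach a triangular pyramid (V=4, E=6, F=4) along a 3-gon: merge 3 vertices and 3 edges, delete both glued faces → V=22, E=48, F=28.
Check: V − E + F = 22 − 48 + 28 = 2.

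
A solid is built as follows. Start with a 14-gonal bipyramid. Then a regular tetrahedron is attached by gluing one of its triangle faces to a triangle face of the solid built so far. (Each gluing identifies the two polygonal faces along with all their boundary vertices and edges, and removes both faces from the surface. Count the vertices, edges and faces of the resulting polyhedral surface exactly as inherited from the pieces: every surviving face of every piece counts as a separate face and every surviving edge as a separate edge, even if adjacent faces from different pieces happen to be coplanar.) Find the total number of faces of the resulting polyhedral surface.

A 14-gonal bipyramid: V=16, E=42, F=28.
Attach a regular tetrahedron (V=4, E=6, F=4) along a 3-gon: merge 3 vertices and 3 edges, delete both glued faces → V=17, E=45, F=30.
Check: V − E + F = 17 − 45 + 30 = 2.

30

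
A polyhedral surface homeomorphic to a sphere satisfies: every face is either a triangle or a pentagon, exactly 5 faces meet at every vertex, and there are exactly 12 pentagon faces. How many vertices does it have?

Let x be the number of triangles; then F = 12 + x.
Edge–face incidences: 2E = 5·12 + 3·x = 60 + 3x.
Every vertex has degree 5, so 5V = 2E.
Euler: V − E + F = 2 ⇒ (2E)/5 − E + (12 + x) = 2.
Multiply by 10: 2·(2E) − 5·(2E) + 10·(12 + x) = 20, i.e. 120 + 10x − 3·(60 + 3x) = 20.
Collecting terms: x − 60 = 20, so x = 80.
Then 2E = 60 + 3·80 = 300, so E = 150, V = 2E/5 = 60, F = 12 + 80 = 92.

60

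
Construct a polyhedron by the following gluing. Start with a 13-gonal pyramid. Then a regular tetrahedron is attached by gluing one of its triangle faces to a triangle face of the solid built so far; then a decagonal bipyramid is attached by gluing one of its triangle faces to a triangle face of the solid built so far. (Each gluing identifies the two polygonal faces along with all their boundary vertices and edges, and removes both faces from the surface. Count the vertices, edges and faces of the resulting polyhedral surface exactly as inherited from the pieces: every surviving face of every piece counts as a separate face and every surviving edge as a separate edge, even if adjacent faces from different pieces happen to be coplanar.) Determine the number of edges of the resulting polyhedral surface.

56

A 13-gonal pyramid: V=14, E=26, F=14.
Attach a regular tetrahedron (V=4, E=6, F=4) along a 3-gon: merge 3 vertices and 3 edges, delete both glued faces → V=15, E=29, F=16.
Attach a decagonal bipyramid (V=12, E=30, F=20) along a 3-gon: merge 3 vertices and 3 edges, delete both glued faces → V=24, E=56, F=34.
Check: V − E + F = 24 − 56 + 34 = 2.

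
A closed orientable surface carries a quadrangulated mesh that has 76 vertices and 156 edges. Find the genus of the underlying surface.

Every face is a square and each edge borders two faces, so 4F = 2·156, giving F = 78.
χ = V − E + F = 76 − 156 + 78 = -2.
For a closed orientable surface χ = 2 − 2g, so g = (2 − (-2))/2 = 2.

2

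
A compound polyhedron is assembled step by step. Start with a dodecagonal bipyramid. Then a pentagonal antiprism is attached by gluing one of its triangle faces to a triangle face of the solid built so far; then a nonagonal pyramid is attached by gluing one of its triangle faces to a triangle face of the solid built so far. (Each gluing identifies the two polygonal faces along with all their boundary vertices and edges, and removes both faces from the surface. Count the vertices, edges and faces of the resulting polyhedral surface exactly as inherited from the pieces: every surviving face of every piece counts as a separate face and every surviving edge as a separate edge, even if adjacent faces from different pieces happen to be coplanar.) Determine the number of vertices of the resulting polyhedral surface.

28

A dodecagonal bipyramid: V=14, E=36, F=24.
Attach a pentagonal antiprism (V=10, E=20, F=12) along a 3-gon: merge 3 vertices and 3 edges, delete both glued faces → V=21, E=53, F=34.
Attach a nonagonal pyramid (V=10, E=18, F=10) along a 3-gon: merge 3 vertices and 3 edges, delete both glued faces → V=28, E=68, F=42.
Check: V − E + F = 28 − 68 + 42 = 2.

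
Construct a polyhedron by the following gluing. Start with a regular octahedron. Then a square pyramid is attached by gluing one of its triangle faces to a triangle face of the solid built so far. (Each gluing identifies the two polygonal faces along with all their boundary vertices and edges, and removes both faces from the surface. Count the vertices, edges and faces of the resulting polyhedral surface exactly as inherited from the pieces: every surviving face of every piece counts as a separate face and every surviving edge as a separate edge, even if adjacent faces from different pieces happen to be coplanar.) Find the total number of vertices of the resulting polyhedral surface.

8

A regular octahedron: V=6, E=12, F=8.
Attach a square pyramid (V=5, E=8, F=5) along a 3-gon: merge 3 vertices and 3 edges, delete both glued faces → V=8, E=17, F=11.
Check: V − E + F = 8 − 17 + 11 = 2.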